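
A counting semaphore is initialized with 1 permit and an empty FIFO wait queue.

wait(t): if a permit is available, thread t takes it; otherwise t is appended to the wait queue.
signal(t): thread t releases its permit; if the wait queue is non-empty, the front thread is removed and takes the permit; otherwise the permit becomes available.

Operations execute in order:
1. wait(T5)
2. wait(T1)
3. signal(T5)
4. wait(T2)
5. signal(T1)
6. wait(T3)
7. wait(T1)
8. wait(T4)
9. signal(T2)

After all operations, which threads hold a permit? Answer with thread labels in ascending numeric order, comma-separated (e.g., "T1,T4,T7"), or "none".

Answer: T3

Derivation:
Step 1: wait(T5) -> count=0 queue=[] holders={T5}
Step 2: wait(T1) -> count=0 queue=[T1] holders={T5}
Step 3: signal(T5) -> count=0 queue=[] holders={T1}
Step 4: wait(T2) -> count=0 queue=[T2] holders={T1}
Step 5: signal(T1) -> count=0 queue=[] holders={T2}
Step 6: wait(T3) -> count=0 queue=[T3] holders={T2}
Step 7: wait(T1) -> count=0 queue=[T3,T1] holders={T2}
Step 8: wait(T4) -> count=0 queue=[T3,T1,T4] holders={T2}
Step 9: signal(T2) -> count=0 queue=[T1,T4] holders={T3}
Final holders: T3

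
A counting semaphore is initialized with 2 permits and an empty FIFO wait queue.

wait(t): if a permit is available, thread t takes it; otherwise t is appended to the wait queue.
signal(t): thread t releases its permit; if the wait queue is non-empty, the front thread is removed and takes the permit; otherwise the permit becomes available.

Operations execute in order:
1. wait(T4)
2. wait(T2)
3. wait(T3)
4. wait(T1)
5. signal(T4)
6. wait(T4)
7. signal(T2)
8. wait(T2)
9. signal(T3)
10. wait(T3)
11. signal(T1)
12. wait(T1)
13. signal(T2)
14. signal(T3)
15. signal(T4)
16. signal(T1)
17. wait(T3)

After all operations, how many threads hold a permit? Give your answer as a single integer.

Answer: 1

Derivation:
Step 1: wait(T4) -> count=1 queue=[] holders={T4}
Step 2: wait(T2) -> count=0 queue=[] holders={T2,T4}
Step 3: wait(T3) -> count=0 queue=[T3] holders={T2,T4}
Step 4: wait(T1) -> count=0 queue=[T3,T1] holders={T2,T4}
Step 5: signal(T4) -> count=0 queue=[T1] holders={T2,T3}
Step 6: wait(T4) -> count=0 queue=[T1,T4] holders={T2,T3}
Step 7: signal(T2) -> count=0 queue=[T4] holders={T1,T3}
Step 8: wait(T2) -> count=0 queue=[T4,T2] holders={T1,T3}
Step 9: signal(T3) -> count=0 queue=[T2] holders={T1,T4}
Step 10: wait(T3) -> count=0 queue=[T2,T3] holders={T1,T4}
Step 11: signal(T1) -> count=0 queue=[T3] holders={T2,T4}
Step 12: wait(T1) -> count=0 queue=[T3,T1] holders={T2,T4}
Step 13: signal(T2) -> count=0 queue=[T1] holders={T3,T4}
Step 14: signal(T3) -> count=0 queue=[] holders={T1,T4}
Step 15: signal(T4) -> count=1 queue=[] holders={T1}
Step 16: signal(T1) -> count=2 queue=[] holders={none}
Step 17: wait(T3) -> count=1 queue=[] holders={T3}
Final holders: {T3} -> 1 thread(s)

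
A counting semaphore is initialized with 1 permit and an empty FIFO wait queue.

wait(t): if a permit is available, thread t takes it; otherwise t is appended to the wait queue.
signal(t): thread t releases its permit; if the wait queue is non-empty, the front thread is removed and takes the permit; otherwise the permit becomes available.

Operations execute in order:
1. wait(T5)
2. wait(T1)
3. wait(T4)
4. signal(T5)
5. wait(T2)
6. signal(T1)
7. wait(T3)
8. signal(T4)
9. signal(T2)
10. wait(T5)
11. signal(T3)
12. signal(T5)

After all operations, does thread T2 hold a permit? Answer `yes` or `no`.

Step 1: wait(T5) -> count=0 queue=[] holders={T5}
Step 2: wait(T1) -> count=0 queue=[T1] holders={T5}
Step 3: wait(T4) -> count=0 queue=[T1,T4] holders={T5}
Step 4: signal(T5) -> count=0 queue=[T4] holders={T1}
Step 5: wait(T2) -> count=0 queue=[T4,T2] holders={T1}
Step 6: signal(T1) -> count=0 queue=[T2] holders={T4}
Step 7: wait(T3) -> count=0 queue=[T2,T3] holders={T4}
Step 8: signal(T4) -> count=0 queue=[T3] holders={T2}
Step 9: signal(T2) -> count=0 queue=[] holders={T3}
Step 10: wait(T5) -> count=0 queue=[T5] holders={T3}
Step 11: signal(T3) -> count=0 queue=[] holders={T5}
Step 12: signal(T5) -> count=1 queue=[] holders={none}
Final holders: {none} -> T2 not in holders

Answer: no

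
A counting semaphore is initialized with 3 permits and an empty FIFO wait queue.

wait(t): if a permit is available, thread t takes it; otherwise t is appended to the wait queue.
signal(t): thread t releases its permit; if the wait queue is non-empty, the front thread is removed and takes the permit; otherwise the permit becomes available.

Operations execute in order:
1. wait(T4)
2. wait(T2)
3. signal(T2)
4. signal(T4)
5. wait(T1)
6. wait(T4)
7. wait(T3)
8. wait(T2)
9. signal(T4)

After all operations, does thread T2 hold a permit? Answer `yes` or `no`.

Step 1: wait(T4) -> count=2 queue=[] holders={T4}
Step 2: wait(T2) -> count=1 queue=[] holders={T2,T4}
Step 3: signal(T2) -> count=2 queue=[] holders={T4}
Step 4: signal(T4) -> count=3 queue=[] holders={none}
Step 5: wait(T1) -> count=2 queue=[] holders={T1}
Step 6: wait(T4) -> count=1 queue=[] holders={T1,T4}
Step 7: wait(T3) -> count=0 queue=[] holders={T1,T3,T4}
Step 8: wait(T2) -> count=0 queue=[T2] holders={T1,T3,T4}
Step 9: signal(T4) -> count=0 queue=[] holders={T1,T2,T3}
Final holders: {T1,T2,T3} -> T2 in holders

Answer: yes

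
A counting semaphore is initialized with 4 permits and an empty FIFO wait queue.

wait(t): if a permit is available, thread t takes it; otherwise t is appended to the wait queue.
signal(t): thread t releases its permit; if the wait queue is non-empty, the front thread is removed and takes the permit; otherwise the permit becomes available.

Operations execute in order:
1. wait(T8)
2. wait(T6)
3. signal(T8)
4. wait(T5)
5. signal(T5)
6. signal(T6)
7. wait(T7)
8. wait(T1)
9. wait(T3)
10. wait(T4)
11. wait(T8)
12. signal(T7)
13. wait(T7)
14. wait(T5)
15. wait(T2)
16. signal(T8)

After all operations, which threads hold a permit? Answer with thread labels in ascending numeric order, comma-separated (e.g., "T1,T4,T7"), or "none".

Answer: T1,T3,T4,T7

Derivation:
Step 1: wait(T8) -> count=3 queue=[] holders={T8}
Step 2: wait(T6) -> count=2 queue=[] holders={T6,T8}
Step 3: signal(T8) -> count=3 queue=[] holders={T6}
Step 4: wait(T5) -> count=2 queue=[] holders={T5,T6}
Step 5: signal(T5) -> count=3 queue=[] holders={T6}
Step 6: signal(T6) -> count=4 queue=[] holders={none}
Step 7: wait(T7) -> count=3 queue=[] holders={T7}
Step 8: wait(T1) -> count=2 queue=[] holders={T1,T7}
Step 9: wait(T3) -> count=1 queue=[] holders={T1,T3,T7}
Step 10: wait(T4) -> count=0 queue=[] holders={T1,T3,T4,T7}
Step 11: wait(T8) -> count=0 queue=[T8] holders={T1,T3,T4,T7}
Step 12: signal(T7) -> count=0 queue=[] holders={T1,T3,T4,T8}
Step 13: wait(T7) -> count=0 queue=[T7] holders={T1,T3,T4,T8}
Step 14: wait(T5) -> count=0 queue=[T7,T5] holders={T1,T3,T4,T8}
Step 15: wait(T2) -> count=0 queue=[T7,T5,T2] holders={T1,T3,T4,T8}
Step 16: signal(T8) -> count=0 queue=[T5,T2] holders={T1,T3,T4,T7}
Final holders: T1,T3,T4,T7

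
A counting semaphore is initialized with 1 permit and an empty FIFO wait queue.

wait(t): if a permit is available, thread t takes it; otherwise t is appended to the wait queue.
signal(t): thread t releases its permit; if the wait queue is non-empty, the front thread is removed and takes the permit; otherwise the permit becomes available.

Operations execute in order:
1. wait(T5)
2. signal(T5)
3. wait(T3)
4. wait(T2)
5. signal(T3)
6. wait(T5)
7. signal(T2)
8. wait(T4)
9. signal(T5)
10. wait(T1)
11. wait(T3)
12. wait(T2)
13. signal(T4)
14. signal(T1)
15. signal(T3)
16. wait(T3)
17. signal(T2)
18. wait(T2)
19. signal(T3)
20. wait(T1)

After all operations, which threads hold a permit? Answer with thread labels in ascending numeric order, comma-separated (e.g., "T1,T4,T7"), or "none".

Answer: T2

Derivation:
Step 1: wait(T5) -> count=0 queue=[] holders={T5}
Step 2: signal(T5) -> count=1 queue=[] holders={none}
Step 3: wait(T3) -> count=0 queue=[] holders={T3}
Step 4: wait(T2) -> count=0 queue=[T2] holders={T3}
Step 5: signal(T3) -> count=0 queue=[] holders={T2}
Step 6: wait(T5) -> count=0 queue=[T5] holders={T2}
Step 7: signal(T2) -> count=0 queue=[] holders={T5}
Step 8: wait(T4) -> count=0 queue=[T4] holders={T5}
Step 9: signal(T5) -> count=0 queue=[] holders={T4}
Step 10: wait(T1) -> count=0 queue=[T1] holders={T4}
Step 11: wait(T3) -> count=0 queue=[T1,T3] holders={T4}
Step 12: wait(T2) -> count=0 queue=[T1,T3,T2] holders={T4}
Step 13: signal(T4) -> count=0 queue=[T3,T2] holders={T1}
Step 14: signal(T1) -> count=0 queue=[T2] holders={T3}
Step 15: signal(T3) -> count=0 queue=[] holders={T2}
Step 16: wait(T3) -> count=0 queue=[T3] holders={T2}
Step 17: signal(T2) -> count=0 queue=[] holders={T3}
Step 18: wait(T2) -> count=0 queue=[T2] holders={T3}
Step 19: signal(T3) -> count=0 queue=[] holders={T2}
Step 20: wait(T1) -> count=0 queue=[T1] holders={T2}
Final holders: T2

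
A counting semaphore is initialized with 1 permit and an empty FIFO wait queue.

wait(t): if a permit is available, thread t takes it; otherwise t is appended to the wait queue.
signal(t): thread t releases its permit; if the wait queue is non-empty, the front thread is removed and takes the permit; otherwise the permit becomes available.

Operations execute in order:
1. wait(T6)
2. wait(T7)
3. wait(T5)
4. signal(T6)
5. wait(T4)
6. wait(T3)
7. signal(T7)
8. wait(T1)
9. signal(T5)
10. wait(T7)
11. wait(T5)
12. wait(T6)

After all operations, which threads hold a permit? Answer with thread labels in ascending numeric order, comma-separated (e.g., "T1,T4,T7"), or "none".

Step 1: wait(T6) -> count=0 queue=[] holders={T6}
Step 2: wait(T7) -> count=0 queue=[T7] holders={T6}
Step 3: wait(T5) -> count=0 queue=[T7,T5] holders={T6}
Step 4: signal(T6) -> count=0 queue=[T5] holders={T7}
Step 5: wait(T4) -> count=0 queue=[T5,T4] holders={T7}
Step 6: wait(T3) -> count=0 queue=[T5,T4,T3] holders={T7}
Step 7: signal(T7) -> count=0 queue=[T4,T3] holders={T5}
Step 8: wait(T1) -> count=0 queue=[T4,T3,T1] holders={T5}
Step 9: signal(T5) -> count=0 queue=[T3,T1] holders={T4}
Step 10: wait(T7) -> count=0 queue=[T3,T1,T7] holders={T4}
Step 11: wait(T5) -> count=0 queue=[T3,T1,T7,T5] holders={T4}
Step 12: wait(T6) -> count=0 queue=[T3,T1,T7,T5,T6] holders={T4}
Final holders: T4

Answer: T4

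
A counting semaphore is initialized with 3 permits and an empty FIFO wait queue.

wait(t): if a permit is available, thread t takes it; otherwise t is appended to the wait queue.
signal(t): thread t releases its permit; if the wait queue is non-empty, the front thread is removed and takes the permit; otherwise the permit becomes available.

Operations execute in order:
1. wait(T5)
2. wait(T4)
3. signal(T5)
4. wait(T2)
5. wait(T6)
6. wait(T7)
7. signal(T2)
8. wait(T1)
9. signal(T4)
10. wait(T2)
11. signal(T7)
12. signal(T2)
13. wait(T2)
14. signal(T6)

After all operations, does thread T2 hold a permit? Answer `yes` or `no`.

Step 1: wait(T5) -> count=2 queue=[] holders={T5}
Step 2: wait(T4) -> count=1 queue=[] holders={T4,T5}
Step 3: signal(T5) -> count=2 queue=[] holders={T4}
Step 4: wait(T2) -> count=1 queue=[] holders={T2,T4}
Step 5: wait(T6) -> count=0 queue=[] holders={T2,T4,T6}
Step 6: wait(T7) -> count=0 queue=[T7] holders={T2,T4,T6}
Step 7: signal(T2) -> count=0 queue=[] holders={T4,T6,T7}
Step 8: wait(T1) -> count=0 queue=[T1] holders={T4,T6,T7}
Step 9: signal(T4) -> count=0 queue=[] holders={T1,T6,T7}
Step 10: wait(T2) -> count=0 queue=[T2] holders={T1,T6,T7}
Step 11: signal(T7) -> count=0 queue=[] holders={T1,T2,T6}
Step 12: signal(T2) -> count=1 queue=[] holders={T1,T6}
Step 13: wait(T2) -> count=0 queue=[] holders={T1,T2,T6}
Step 14: signal(T6) -> count=1 queue=[] holders={T1,T2}
Final holders: {T1,T2} -> T2 in holders

Answer: yes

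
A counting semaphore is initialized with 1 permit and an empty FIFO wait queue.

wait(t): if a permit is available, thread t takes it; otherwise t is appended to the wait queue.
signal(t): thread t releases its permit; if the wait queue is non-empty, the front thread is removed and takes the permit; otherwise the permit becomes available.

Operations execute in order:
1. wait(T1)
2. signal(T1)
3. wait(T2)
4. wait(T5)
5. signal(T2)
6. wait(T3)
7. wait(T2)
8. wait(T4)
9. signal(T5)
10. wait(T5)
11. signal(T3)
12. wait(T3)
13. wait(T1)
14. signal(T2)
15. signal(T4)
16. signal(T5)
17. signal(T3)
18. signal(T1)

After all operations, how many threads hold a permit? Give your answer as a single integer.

Answer: 0

Derivation:
Step 1: wait(T1) -> count=0 queue=[] holders={T1}
Step 2: signal(T1) -> count=1 queue=[] holders={none}
Step 3: wait(T2) -> count=0 queue=[] holders={T2}
Step 4: wait(T5) -> count=0 queue=[T5] holders={T2}
Step 5: signal(T2) -> count=0 queue=[] holders={T5}
Step 6: wait(T3) -> count=0 queue=[T3] holders={T5}
Step 7: wait(T2) -> count=0 queue=[T3,T2] holders={T5}
Step 8: wait(T4) -> count=0 queue=[T3,T2,T4] holders={T5}
Step 9: signal(T5) -> count=0 queue=[T2,T4] holders={T3}
Step 10: wait(T5) -> count=0 queue=[T2,T4,T5] holders={T3}
Step 11: signal(T3) -> count=0 queue=[T4,T5] holders={T2}
Step 12: wait(T3) -> count=0 queue=[T4,T5,T3] holders={T2}
Step 13: wait(T1) -> count=0 queue=[T4,T5,T3,T1] holders={T2}
Step 14: signal(T2) -> count=0 queue=[T5,T3,T1] holders={T4}
Step 15: signal(T4) -> count=0 queue=[T3,T1] holders={T5}
Step 16: signal(T5) -> count=0 queue=[T1] holders={T3}
Step 17: signal(T3) -> count=0 queue=[] holders={T1}
Step 18: signal(T1) -> count=1 queue=[] holders={none}
Final holders: {none} -> 0 thread(s)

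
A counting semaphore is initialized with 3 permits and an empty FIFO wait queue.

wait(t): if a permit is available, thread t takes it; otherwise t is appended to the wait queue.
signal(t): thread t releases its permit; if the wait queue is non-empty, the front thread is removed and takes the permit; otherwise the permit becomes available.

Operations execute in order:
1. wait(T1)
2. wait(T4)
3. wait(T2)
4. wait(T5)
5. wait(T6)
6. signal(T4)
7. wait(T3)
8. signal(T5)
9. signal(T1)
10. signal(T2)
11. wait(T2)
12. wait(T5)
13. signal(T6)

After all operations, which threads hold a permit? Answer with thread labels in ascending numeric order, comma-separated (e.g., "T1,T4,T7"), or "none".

Step 1: wait(T1) -> count=2 queue=[] holders={T1}
Step 2: wait(T4) -> count=1 queue=[] holders={T1,T4}
Step 3: wait(T2) -> count=0 queue=[] holders={T1,T2,T4}
Step 4: wait(T5) -> count=0 queue=[T5] holders={T1,T2,T4}
Step 5: wait(T6) -> count=0 queue=[T5,T6] holders={T1,T2,T4}
Step 6: signal(T4) -> count=0 queue=[T6] holders={T1,T2,T5}
Step 7: wait(T3) -> count=0 queue=[T6,T3] holders={T1,T2,T5}
Step 8: signal(T5) -> count=0 queue=[T3] holders={T1,T2,T6}
Step 9: signal(T1) -> count=0 queue=[] holders={T2,T3,T6}
Step 10: signal(T2) -> count=1 queue=[] holders={T3,T6}
Step 11: wait(T2) -> count=0 queue=[] holders={T2,T3,T6}
Step 12: wait(T5) -> count=0 queue=[T5] holders={T2,T3,T6}
Step 13: signal(T6) -> count=0 queue=[] holders={T2,T3,T5}
Final holders: T2,T3,T5

Answer: T2,T3,T5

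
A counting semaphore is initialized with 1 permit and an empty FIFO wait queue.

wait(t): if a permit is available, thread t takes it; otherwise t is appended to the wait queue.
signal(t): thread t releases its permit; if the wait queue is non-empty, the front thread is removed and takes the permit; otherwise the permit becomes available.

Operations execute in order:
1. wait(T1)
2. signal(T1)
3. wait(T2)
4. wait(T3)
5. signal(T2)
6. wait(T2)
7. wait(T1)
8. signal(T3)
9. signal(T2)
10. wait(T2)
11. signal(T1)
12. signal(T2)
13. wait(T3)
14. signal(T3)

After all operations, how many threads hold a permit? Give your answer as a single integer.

Answer: 0

Derivation:
Step 1: wait(T1) -> count=0 queue=[] holders={T1}
Step 2: signal(T1) -> count=1 queue=[] holders={none}
Step 3: wait(T2) -> count=0 queue=[] holders={T2}
Step 4: wait(T3) -> count=0 queue=[T3] holders={T2}
Step 5: signal(T2) -> count=0 queue=[] holders={T3}
Step 6: wait(T2) -> count=0 queue=[T2] holders={T3}
Step 7: wait(T1) -> count=0 queue=[T2,T1] holders={T3}
Step 8: signal(T3) -> count=0 queue=[T1] holders={T2}
Step 9: signal(T2) -> count=0 queue=[] holders={T1}
Step 10: wait(T2) -> count=0 queue=[T2] holders={T1}
Step 11: signal(T1) -> count=0 queue=[] holders={T2}
Step 12: signal(T2) -> count=1 queue=[] holders={none}
Step 13: wait(T3) -> count=0 queue=[] holders={T3}
Step 14: signal(T3) -> count=1 queue=[] holders={none}
Final holders: {none} -> 0 thread(s)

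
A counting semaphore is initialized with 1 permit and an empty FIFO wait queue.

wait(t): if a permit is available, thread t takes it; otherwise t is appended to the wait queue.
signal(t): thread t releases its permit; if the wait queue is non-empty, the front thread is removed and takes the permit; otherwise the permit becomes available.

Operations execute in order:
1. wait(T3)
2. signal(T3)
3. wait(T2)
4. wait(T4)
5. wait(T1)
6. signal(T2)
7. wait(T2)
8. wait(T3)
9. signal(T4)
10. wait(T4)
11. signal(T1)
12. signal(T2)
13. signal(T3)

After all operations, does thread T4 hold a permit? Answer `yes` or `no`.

Answer: yes

Derivation:
Step 1: wait(T3) -> count=0 queue=[] holders={T3}
Step 2: signal(T3) -> count=1 queue=[] holders={none}
Step 3: wait(T2) -> count=0 queue=[] holders={T2}
Step 4: wait(T4) -> count=0 queue=[T4] holders={T2}
Step 5: wait(T1) -> count=0 queue=[T4,T1] holders={T2}
Step 6: signal(T2) -> count=0 queue=[T1] holders={T4}
Step 7: wait(T2) -> count=0 queue=[T1,T2] holders={T4}
Step 8: wait(T3) -> count=0 queue=[T1,T2,T3] holders={T4}
Step 9: signal(T4) -> count=0 queue=[T2,T3] holders={T1}
Step 10: wait(T4) -> count=0 queue=[T2,T3,T4] holders={T1}
Step 11: signal(T1) -> count=0 queue=[T3,T4] holders={T2}
Step 12: signal(T2) -> count=0 queue=[T4] holders={T3}
Step 13: signal(T3) -> count=0 queue=[] holders={T4}
Final holders: {T4} -> T4 in holders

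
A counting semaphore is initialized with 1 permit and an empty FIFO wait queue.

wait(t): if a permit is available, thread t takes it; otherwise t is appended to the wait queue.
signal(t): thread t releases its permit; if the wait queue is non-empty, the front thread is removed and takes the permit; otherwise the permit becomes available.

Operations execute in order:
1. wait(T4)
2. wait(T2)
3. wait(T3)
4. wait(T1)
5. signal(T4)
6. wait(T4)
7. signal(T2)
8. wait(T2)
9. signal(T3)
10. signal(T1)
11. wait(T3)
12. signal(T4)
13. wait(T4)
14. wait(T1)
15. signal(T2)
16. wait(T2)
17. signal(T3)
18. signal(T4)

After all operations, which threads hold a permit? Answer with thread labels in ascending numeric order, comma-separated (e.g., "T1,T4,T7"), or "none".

Step 1: wait(T4) -> count=0 queue=[] holders={T4}
Step 2: wait(T2) -> count=0 queue=[T2] holders={T4}
Step 3: wait(T3) -> count=0 queue=[T2,T3] holders={T4}
Step 4: wait(T1) -> count=0 queue=[T2,T3,T1] holders={T4}
Step 5: signal(T4) -> count=0 queue=[T3,T1] holders={T2}
Step 6: wait(T4) -> count=0 queue=[T3,T1,T4] holders={T2}
Step 7: signal(T2) -> count=0 queue=[T1,T4] holders={T3}
Step 8: wait(T2) -> count=0 queue=[T1,T4,T2] holders={T3}
Step 9: signal(T3) -> count=0 queue=[T4,T2] holders={T1}
Step 10: signal(T1) -> count=0 queue=[T2] holders={T4}
Step 11: wait(T3) -> count=0 queue=[T2,T3] holders={T4}
Step 12: signal(T4) -> count=0 queue=[T3] holders={T2}
Step 13: wait(T4) -> count=0 queue=[T3,T4] holders={T2}
Step 14: wait(T1) -> count=0 queue=[T3,T4,T1] holders={T2}
Step 15: signal(T2) -> count=0 queue=[T4,T1] holders={T3}
Step 16: wait(T2) -> count=0 queue=[T4,T1,T2] holders={T3}
Step 17: signal(T3) -> count=0 queue=[T1,T2] holders={T4}
Step 18: signal(T4) -> count=0 queue=[T2] holders={T1}
Final holders: T1

Answer: T1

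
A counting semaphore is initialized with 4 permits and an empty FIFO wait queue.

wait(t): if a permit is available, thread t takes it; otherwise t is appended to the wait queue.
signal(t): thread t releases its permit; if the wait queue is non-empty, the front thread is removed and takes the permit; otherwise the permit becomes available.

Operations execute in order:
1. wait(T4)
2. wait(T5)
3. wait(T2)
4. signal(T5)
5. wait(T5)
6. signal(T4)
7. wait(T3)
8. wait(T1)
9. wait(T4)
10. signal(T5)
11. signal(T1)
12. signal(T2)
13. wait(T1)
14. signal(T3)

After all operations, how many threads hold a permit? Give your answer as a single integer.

Answer: 2

Derivation:
Step 1: wait(T4) -> count=3 queue=[] holders={T4}
Step 2: wait(T5) -> count=2 queue=[] holders={T4,T5}
Step 3: wait(T2) -> count=1 queue=[] holders={T2,T4,T5}
Step 4: signal(T5) -> count=2 queue=[] holders={T2,T4}
Step 5: wait(T5) -> count=1 queue=[] holders={T2,T4,T5}
Step 6: signal(T4) -> count=2 queue=[] holders={T2,T5}
Step 7: wait(T3) -> count=1 queue=[] holders={T2,T3,T5}
Step 8: wait(T1) -> count=0 queue=[] holders={T1,T2,T3,T5}
Step 9: wait(T4) -> count=0 queue=[T4] holders={T1,T2,T3,T5}
Step 10: signal(T5) -> count=0 queue=[] holders={T1,T2,T3,T4}
Step 11: signal(T1) -> count=1 queue=[] holders={T2,T3,T4}
Step 12: signal(T2) -> count=2 queue=[] holders={T3,T4}
Step 13: wait(T1) -> count=1 queue=[] holders={T1,T3,T4}
Step 14: signal(T3) -> count=2 queue=[] holders={T1,T4}
Final holders: {T1,T4} -> 2 thread(s)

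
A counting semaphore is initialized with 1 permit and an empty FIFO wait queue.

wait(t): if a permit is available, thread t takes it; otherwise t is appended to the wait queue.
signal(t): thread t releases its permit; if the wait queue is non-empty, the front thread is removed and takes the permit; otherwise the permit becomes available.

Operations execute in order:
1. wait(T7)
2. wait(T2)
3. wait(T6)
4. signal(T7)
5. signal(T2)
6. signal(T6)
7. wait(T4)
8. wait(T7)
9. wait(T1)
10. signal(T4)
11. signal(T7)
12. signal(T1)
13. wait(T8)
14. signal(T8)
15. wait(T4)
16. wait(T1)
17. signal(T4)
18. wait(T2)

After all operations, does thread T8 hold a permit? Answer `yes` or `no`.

Step 1: wait(T7) -> count=0 queue=[] holders={T7}
Step 2: wait(T2) -> count=0 queue=[T2] holders={T7}
Step 3: wait(T6) -> count=0 queue=[T2,T6] holders={T7}
Step 4: signal(T7) -> count=0 queue=[T6] holders={T2}
Step 5: signal(T2) -> count=0 queue=[] holders={T6}
Step 6: signal(T6) -> count=1 queue=[] holders={none}
Step 7: wait(T4) -> count=0 queue=[] holders={T4}
Step 8: wait(T7) -> count=0 queue=[T7] holders={T4}
Step 9: wait(T1) -> count=0 queue=[T7,T1] holders={T4}
Step 10: signal(T4) -> count=0 queue=[T1] holders={T7}
Step 11: signal(T7) -> count=0 queue=[] holders={T1}
Step 12: signal(T1) -> count=1 queue=[] holders={none}
Step 13: wait(T8) -> count=0 queue=[] holders={T8}
Step 14: signal(T8) -> count=1 queue=[] holders={none}
Step 15: wait(T4) -> count=0 queue=[] holders={T4}
Step 16: wait(T1) -> count=0 queue=[T1] holders={T4}
Step 17: signal(T4) -> count=0 queue=[] holders={T1}
Step 18: wait(T2) -> count=0 queue=[T2] holders={T1}
Final holders: {T1} -> T8 not in holders

Answer: no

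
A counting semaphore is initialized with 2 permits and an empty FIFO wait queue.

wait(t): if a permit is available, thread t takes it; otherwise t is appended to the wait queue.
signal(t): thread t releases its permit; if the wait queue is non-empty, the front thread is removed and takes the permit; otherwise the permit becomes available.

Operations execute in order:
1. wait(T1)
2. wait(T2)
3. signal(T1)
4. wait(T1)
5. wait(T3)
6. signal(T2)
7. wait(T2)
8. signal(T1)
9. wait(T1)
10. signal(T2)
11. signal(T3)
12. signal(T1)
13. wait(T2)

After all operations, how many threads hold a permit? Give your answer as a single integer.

Step 1: wait(T1) -> count=1 queue=[] holders={T1}
Step 2: wait(T2) -> count=0 queue=[] holders={T1,T2}
Step 3: signal(T1) -> count=1 queue=[] holders={T2}
Step 4: wait(T1) -> count=0 queue=[] holders={T1,T2}
Step 5: wait(T3) -> count=0 queue=[T3] holders={T1,T2}
Step 6: signal(T2) -> count=0 queue=[] holders={T1,T3}
Step 7: wait(T2) -> count=0 queue=[T2] holders={T1,T3}
Step 8: signal(T1) -> count=0 queue=[] holders={T2,T3}
Step 9: wait(T1) -> count=0 queue=[T1] holders={T2,T3}
Step 10: signal(T2) -> count=0 queue=[] holders={T1,T3}
Step 11: signal(T3) -> count=1 queue=[] holders={T1}
Step 12: signal(T1) -> count=2 queue=[] holders={none}
Step 13: wait(T2) -> count=1 queue=[] holders={T2}
Final holders: {T2} -> 1 thread(s)

Answer: 1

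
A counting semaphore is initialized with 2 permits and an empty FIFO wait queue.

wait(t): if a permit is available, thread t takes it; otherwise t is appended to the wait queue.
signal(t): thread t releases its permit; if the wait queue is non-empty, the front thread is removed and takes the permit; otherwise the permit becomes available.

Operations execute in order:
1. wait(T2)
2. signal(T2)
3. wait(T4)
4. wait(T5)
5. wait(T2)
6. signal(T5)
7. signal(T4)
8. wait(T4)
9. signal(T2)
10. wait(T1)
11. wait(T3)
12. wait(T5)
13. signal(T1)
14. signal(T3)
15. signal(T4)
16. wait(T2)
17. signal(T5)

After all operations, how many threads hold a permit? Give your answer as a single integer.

Step 1: wait(T2) -> count=1 queue=[] holders={T2}
Step 2: signal(T2) -> count=2 queue=[] holders={none}
Step 3: wait(T4) -> count=1 queue=[] holders={T4}
Step 4: wait(T5) -> count=0 queue=[] holders={T4,T5}
Step 5: wait(T2) -> count=0 queue=[T2] holders={T4,T5}
Step 6: signal(T5) -> count=0 queue=[] holders={T2,T4}
Step 7: signal(T4) -> count=1 queue=[] holders={T2}
Step 8: wait(T4) -> count=0 queue=[] holders={T2,T4}
Step 9: signal(T2) -> count=1 queue=[] holders={T4}
Step 10: wait(T1) -> count=0 queue=[] holders={T1,T4}
Step 11: wait(T3) -> count=0 queue=[T3] holders={T1,T4}
Step 12: wait(T5) -> count=0 queue=[T3,T5] holders={T1,T4}
Step 13: signal(T1) -> count=0 queue=[T5] holders={T3,T4}
Step 14: signal(T3) -> count=0 queue=[] holders={T4,T5}
Step 15: signal(T4) -> count=1 queue=[] holders={T5}
Step 16: wait(T2) -> count=0 queue=[] holders={T2,T5}
Step 17: signal(T5) -> count=1 queue=[] holders={T2}
Final holders: {T2} -> 1 thread(s)

Answer: 1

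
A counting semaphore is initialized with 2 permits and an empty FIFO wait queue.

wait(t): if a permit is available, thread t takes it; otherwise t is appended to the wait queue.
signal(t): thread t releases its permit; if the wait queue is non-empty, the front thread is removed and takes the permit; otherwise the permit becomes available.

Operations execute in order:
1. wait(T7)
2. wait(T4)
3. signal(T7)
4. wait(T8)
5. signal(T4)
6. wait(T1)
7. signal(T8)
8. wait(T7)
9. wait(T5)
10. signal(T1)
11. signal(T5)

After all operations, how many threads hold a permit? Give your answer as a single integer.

Answer: 1

Derivation:
Step 1: wait(T7) -> count=1 queue=[] holders={T7}
Step 2: wait(T4) -> count=0 queue=[] holders={T4,T7}
Step 3: signal(T7) -> count=1 queue=[] holders={T4}
Step 4: wait(T8) -> count=0 queue=[] holders={T4,T8}
Step 5: signal(T4) -> count=1 queue=[] holders={T8}
Step 6: wait(T1) -> count=0 queue=[] holders={T1,T8}
Step 7: signal(T8) -> count=1 queue=[] holders={T1}
Step 8: wait(T7) -> count=0 queue=[] holders={T1,T7}
Step 9: wait(T5) -> count=0 queue=[T5] holders={T1,T7}
Step 10: signal(T1) -> count=0 queue=[] holders={T5,T7}
Step 11: signal(T5) -> count=1 queue=[] holders={T7}
Final holders: {T7} -> 1 thread(s)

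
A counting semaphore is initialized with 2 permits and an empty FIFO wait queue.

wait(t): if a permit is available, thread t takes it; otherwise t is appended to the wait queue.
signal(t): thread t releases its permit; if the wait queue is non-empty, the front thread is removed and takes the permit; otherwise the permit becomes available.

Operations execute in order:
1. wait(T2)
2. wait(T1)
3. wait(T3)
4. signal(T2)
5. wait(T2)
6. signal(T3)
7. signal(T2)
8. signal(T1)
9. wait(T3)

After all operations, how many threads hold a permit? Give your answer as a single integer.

Step 1: wait(T2) -> count=1 queue=[] holders={T2}
Step 2: wait(T1) -> count=0 queue=[] holders={T1,T2}
Step 3: wait(T3) -> count=0 queue=[T3] holders={T1,T2}
Step 4: signal(T2) -> count=0 queue=[] holders={T1,T3}
Step 5: wait(T2) -> count=0 queue=[T2] holders={T1,T3}
Step 6: signal(T3) -> count=0 queue=[] holders={T1,T2}
Step 7: signal(T2) -> count=1 queue=[] holders={T1}
Step 8: signal(T1) -> count=2 queue=[] holders={none}
Step 9: wait(T3) -> count=1 queue=[] holders={T3}
Final holders: {T3} -> 1 thread(s)

Answer: 1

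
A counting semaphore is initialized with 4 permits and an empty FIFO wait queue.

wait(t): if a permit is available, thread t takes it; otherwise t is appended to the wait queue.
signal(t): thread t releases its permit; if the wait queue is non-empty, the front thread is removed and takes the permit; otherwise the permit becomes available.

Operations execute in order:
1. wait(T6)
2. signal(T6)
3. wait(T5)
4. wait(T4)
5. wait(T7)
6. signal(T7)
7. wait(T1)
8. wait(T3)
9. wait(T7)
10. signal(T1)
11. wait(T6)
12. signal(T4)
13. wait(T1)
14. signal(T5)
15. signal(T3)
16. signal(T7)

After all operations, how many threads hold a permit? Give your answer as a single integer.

Step 1: wait(T6) -> count=3 queue=[] holders={T6}
Step 2: signal(T6) -> count=4 queue=[] holders={none}
Step 3: wait(T5) -> count=3 queue=[] holders={T5}
Step 4: wait(T4) -> count=2 queue=[] holders={T4,T5}
Step 5: wait(T7) -> count=1 queue=[] holders={T4,T5,T7}
Step 6: signal(T7) -> count=2 queue=[] holders={T4,T5}
Step 7: wait(T1) -> count=1 queue=[] holders={T1,T4,T5}
Step 8: wait(T3) -> count=0 queue=[] holders={T1,T3,T4,T5}
Step 9: wait(T7) -> count=0 queue=[T7] holders={T1,T3,T4,T5}
Step 10: signal(T1) -> count=0 queue=[] holders={T3,T4,T5,T7}
Step 11: wait(T6) -> count=0 queue=[T6] holders={T3,T4,T5,T7}
Step 12: signal(T4) -> count=0 queue=[] holders={T3,T5,T6,T7}
Step 13: wait(T1) -> count=0 queue=[T1] holders={T3,T5,T6,T7}
Step 14: signal(T5) -> count=0 queue=[] holders={T1,T3,T6,T7}
Step 15: signal(T3) -> count=1 queue=[] holders={T1,T6,T7}
Step 16: signal(T7) -> count=2 queue=[] holders={T1,T6}
Final holders: {T1,T6} -> 2 thread(s)

Answer: 2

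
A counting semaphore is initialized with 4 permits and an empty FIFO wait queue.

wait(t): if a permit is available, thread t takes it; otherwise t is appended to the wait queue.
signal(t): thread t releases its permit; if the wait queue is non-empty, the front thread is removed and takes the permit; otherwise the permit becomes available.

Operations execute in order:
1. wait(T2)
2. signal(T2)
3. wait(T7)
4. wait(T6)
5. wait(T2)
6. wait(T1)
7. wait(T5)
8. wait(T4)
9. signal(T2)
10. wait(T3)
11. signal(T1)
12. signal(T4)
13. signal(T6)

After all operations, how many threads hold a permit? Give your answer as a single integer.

Answer: 3

Derivation:
Step 1: wait(T2) -> count=3 queue=[] holders={T2}
Step 2: signal(T2) -> count=4 queue=[] holders={none}
Step 3: wait(T7) -> count=3 queue=[] holders={T7}
Step 4: wait(T6) -> count=2 queue=[] holders={T6,T7}
Step 5: wait(T2) -> count=1 queue=[] holders={T2,T6,T7}
Step 6: wait(T1) -> count=0 queue=[] holders={T1,T2,T6,T7}
Step 7: wait(T5) -> count=0 queue=[T5] holders={T1,T2,T6,T7}
Step 8: wait(T4) -> count=0 queue=[T5,T4] holders={T1,T2,T6,T7}
Step 9: signal(T2) -> count=0 queue=[T4] holders={T1,T5,T6,T7}
Step 10: wait(T3) -> count=0 queue=[T4,T3] holders={T1,T5,T6,T7}
Step 11: signal(T1) -> count=0 queue=[T3] holders={T4,T5,T6,T7}
Step 12: signal(T4) -> count=0 queue=[] holders={T3,T5,T6,T7}
Step 13: signal(T6) -> count=1 queue=[] holders={T3,T5,T7}
Final holders: {T3,T5,T7} -> 3 thread(s)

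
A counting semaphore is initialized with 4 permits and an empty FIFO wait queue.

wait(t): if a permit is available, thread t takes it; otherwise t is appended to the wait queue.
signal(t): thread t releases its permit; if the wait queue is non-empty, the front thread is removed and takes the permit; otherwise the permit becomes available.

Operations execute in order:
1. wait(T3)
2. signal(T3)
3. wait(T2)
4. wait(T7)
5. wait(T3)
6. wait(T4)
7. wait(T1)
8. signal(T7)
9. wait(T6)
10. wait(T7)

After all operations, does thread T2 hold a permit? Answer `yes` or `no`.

Answer: yes

Derivation:
Step 1: wait(T3) -> count=3 queue=[] holders={T3}
Step 2: signal(T3) -> count=4 queue=[] holders={none}
Step 3: wait(T2) -> count=3 queue=[] holders={T2}
Step 4: wait(T7) -> count=2 queue=[] holders={T2,T7}
Step 5: wait(T3) -> count=1 queue=[] holders={T2,T3,T7}
Step 6: wait(T4) -> count=0 queue=[] holders={T2,T3,T4,T7}
Step 7: wait(T1) -> count=0 queue=[T1] holders={T2,T3,T4,T7}
Step 8: signal(T7) -> count=0 queue=[] holders={T1,T2,T3,T4}
Step 9: wait(T6) -> count=0 queue=[T6] holders={T1,T2,T3,T4}
Step 10: wait(T7) -> count=0 queue=[T6,T7] holders={T1,T2,T3,T4}
Final holders: {T1,T2,T3,T4} -> T2 in holders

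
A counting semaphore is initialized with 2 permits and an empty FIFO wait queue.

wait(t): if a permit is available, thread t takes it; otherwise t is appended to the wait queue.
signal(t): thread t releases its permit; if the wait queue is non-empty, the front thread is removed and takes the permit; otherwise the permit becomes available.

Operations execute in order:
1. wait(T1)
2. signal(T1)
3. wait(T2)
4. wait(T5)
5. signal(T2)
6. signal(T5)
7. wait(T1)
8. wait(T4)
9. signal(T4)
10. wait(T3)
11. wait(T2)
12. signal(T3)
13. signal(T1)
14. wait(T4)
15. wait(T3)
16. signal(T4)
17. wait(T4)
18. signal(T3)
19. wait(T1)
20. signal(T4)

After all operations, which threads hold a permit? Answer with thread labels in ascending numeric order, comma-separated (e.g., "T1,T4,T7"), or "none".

Answer: T1,T2

Derivation:
Step 1: wait(T1) -> count=1 queue=[] holders={T1}
Step 2: signal(T1) -> count=2 queue=[] holders={none}
Step 3: wait(T2) -> count=1 queue=[] holders={T2}
Step 4: wait(T5) -> count=0 queue=[] holders={T2,T5}
Step 5: signal(T2) -> count=1 queue=[] holders={T5}
Step 6: signal(T5) -> count=2 queue=[] holders={none}
Step 7: wait(T1) -> count=1 queue=[] holders={T1}
Step 8: wait(T4) -> count=0 queue=[] holders={T1,T4}
Step 9: signal(T4) -> count=1 queue=[] holders={T1}
Step 10: wait(T3) -> count=0 queue=[] holders={T1,T3}
Step 11: wait(T2) -> count=0 queue=[T2] holders={T1,T3}
Step 12: signal(T3) -> count=0 queue=[] holders={T1,T2}
Step 13: signal(T1) -> count=1 queue=[] holders={T2}
Step 14: wait(T4) -> count=0 queue=[] holders={T2,T4}
Step 15: wait(T3) -> count=0 queue=[T3] holders={T2,T4}
Step 16: signal(T4) -> count=0 queue=[] holders={T2,T3}
Step 17: wait(T4) -> count=0 queue=[T4] holders={T2,T3}
Step 18: signal(T3) -> count=0 queue=[] holders={T2,T4}
Step 19: wait(T1) -> count=0 queue=[T1] holders={T2,T4}
Step 20: signal(T4) -> count=0 queue=[] holders={T1,T2}
Final holders: T1,T2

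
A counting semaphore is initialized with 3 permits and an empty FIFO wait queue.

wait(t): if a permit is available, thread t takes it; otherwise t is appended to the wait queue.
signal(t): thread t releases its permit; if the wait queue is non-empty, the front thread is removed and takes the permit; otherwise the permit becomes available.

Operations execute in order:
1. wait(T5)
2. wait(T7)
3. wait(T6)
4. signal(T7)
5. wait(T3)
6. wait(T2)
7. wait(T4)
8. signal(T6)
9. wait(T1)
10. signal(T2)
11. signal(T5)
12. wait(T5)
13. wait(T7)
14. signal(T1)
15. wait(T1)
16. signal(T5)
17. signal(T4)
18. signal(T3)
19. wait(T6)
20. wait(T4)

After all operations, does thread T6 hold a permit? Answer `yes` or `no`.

Answer: yes

Derivation:
Step 1: wait(T5) -> count=2 queue=[] holders={T5}
Step 2: wait(T7) -> count=1 queue=[] holders={T5,T7}
Step 3: wait(T6) -> count=0 queue=[] holders={T5,T6,T7}
Step 4: signal(T7) -> count=1 queue=[] holders={T5,T6}
Step 5: wait(T3) -> count=0 queue=[] holders={T3,T5,T6}
Step 6: wait(T2) -> count=0 queue=[T2] holders={T3,T5,T6}
Step 7: wait(T4) -> count=0 queue=[T2,T4] holders={T3,T5,T6}
Step 8: signal(T6) -> count=0 queue=[T4] holders={T2,T3,T5}
Step 9: wait(T1) -> count=0 queue=[T4,T1] holders={T2,T3,T5}
Step 10: signal(T2) -> count=0 queue=[T1] holders={T3,T4,T5}
Step 11: signal(T5) -> count=0 queue=[] holders={T1,T3,T4}
Step 12: wait(T5) -> count=0 queue=[T5] holders={T1,T3,T4}
Step 13: wait(T7) -> count=0 queue=[T5,T7] holders={T1,T3,T4}
Step 14: signal(T1) -> count=0 queue=[T7] holders={T3,T4,T5}
Step 15: wait(T1) -> count=0 queue=[T7,T1] holders={T3,T4,T5}
Step 16: signal(T5) -> count=0 queue=[T1] holders={T3,T4,T7}
Step 17: signal(T4) -> count=0 queue=[] holders={T1,T3,T7}
Step 18: signal(T3) -> count=1 queue=[] holders={T1,T7}
Step 19: wait(T6) -> count=0 queue=[] holders={T1,T6,T7}
Step 20: wait(T4) -> count=0 queue=[T4] holders={T1,T6,T7}
Final holders: {T1,T6,T7} -> T6 in holders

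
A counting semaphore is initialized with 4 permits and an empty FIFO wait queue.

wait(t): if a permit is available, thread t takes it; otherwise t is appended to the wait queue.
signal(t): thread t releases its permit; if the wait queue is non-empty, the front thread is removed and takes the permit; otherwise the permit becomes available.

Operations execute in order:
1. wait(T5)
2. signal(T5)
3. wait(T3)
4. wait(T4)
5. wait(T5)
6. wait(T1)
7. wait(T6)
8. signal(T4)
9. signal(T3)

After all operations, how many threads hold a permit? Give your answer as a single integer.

Answer: 3

Derivation:
Step 1: wait(T5) -> count=3 queue=[] holders={T5}
Step 2: signal(T5) -> count=4 queue=[] holders={none}
Step 3: wait(T3) -> count=3 queue=[] holders={T3}
Step 4: wait(T4) -> count=2 queue=[] holders={T3,T4}
Step 5: wait(T5) -> count=1 queue=[] holders={T3,T4,T5}
Step 6: wait(T1) -> count=0 queue=[] holders={T1,T3,T4,T5}
Step 7: wait(T6) -> count=0 queue=[T6] holders={T1,T3,T4,T5}
Step 8: signal(T4) -> count=0 queue=[] holders={T1,T3,T5,T6}
Step 9: signal(T3) -> count=1 queue=[] holders={T1,T5,T6}
Final holders: {T1,T5,T6} -> 3 thread(s)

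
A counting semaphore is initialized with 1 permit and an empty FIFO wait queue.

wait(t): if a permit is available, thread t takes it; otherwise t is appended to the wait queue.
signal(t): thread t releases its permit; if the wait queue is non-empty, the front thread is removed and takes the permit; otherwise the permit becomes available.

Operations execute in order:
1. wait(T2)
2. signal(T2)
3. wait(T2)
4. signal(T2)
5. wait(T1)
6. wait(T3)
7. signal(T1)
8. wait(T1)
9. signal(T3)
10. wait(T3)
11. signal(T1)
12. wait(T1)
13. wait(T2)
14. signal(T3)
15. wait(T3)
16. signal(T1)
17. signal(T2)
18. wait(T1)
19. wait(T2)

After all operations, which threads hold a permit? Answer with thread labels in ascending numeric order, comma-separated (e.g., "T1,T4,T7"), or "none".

Step 1: wait(T2) -> count=0 queue=[] holders={T2}
Step 2: signal(T2) -> count=1 queue=[] holders={none}
Step 3: wait(T2) -> count=0 queue=[] holders={T2}
Step 4: signal(T2) -> count=1 queue=[] holders={none}
Step 5: wait(T1) -> count=0 queue=[] holders={T1}
Step 6: wait(T3) -> count=0 queue=[T3] holders={T1}
Step 7: signal(T1) -> count=0 queue=[] holders={T3}
Step 8: wait(T1) -> count=0 queue=[T1] holders={T3}
Step 9: signal(T3) -> count=0 queue=[] holders={T1}
Step 10: wait(T3) -> count=0 queue=[T3] holders={T1}
Step 11: signal(T1) -> count=0 queue=[] holders={T3}
Step 12: wait(T1) -> count=0 queue=[T1] holders={T3}
Step 13: wait(T2) -> count=0 queue=[T1,T2] holders={T3}
Step 14: signal(T3) -> count=0 queue=[T2] holders={T1}
Step 15: wait(T3) -> count=0 queue=[T2,T3] holders={T1}
Step 16: signal(T1) -> count=0 queue=[T3] holders={T2}
Step 17: signal(T2) -> count=0 queue=[] holders={T3}
Step 18: wait(T1) -> count=0 queue=[T1] holders={T3}
Step 19: wait(T2) -> count=0 queue=[T1,T2] holders={T3}
Final holders: T3

Answer: T3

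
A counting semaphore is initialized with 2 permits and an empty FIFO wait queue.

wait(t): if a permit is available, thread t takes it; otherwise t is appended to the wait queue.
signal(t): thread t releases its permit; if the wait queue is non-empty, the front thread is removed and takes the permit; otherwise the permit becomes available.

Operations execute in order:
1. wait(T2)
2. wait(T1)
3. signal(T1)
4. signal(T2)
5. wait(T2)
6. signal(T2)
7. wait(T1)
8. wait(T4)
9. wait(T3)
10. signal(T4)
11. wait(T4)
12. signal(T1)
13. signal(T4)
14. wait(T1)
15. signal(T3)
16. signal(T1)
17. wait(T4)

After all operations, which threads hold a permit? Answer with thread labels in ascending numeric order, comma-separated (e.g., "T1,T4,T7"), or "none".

Answer: T4

Derivation:
Step 1: wait(T2) -> count=1 queue=[] holders={T2}
Step 2: wait(T1) -> count=0 queue=[] holders={T1,T2}
Step 3: signal(T1) -> count=1 queue=[] holders={T2}
Step 4: signal(T2) -> count=2 queue=[] holders={none}
Step 5: wait(T2) -> count=1 queue=[] holders={T2}
Step 6: signal(T2) -> count=2 queue=[] holders={none}
Step 7: wait(T1) -> count=1 queue=[] holders={T1}
Step 8: wait(T4) -> count=0 queue=[] holders={T1,T4}
Step 9: wait(T3) -> count=0 queue=[T3] holders={T1,T4}
Step 10: signal(T4) -> count=0 queue=[] holders={T1,T3}
Step 11: wait(T4) -> count=0 queue=[T4] holders={T1,T3}
Step 12: signal(T1) -> count=0 queue=[] holders={T3,T4}
Step 13: signal(T4) -> count=1 queue=[] holders={T3}
Step 14: wait(T1) -> count=0 queue=[] holders={T1,T3}
Step 15: signal(T3) -> count=1 queue=[] holders={T1}
Step 16: signal(T1) -> count=2 queue=[] holders={none}
Step 17: wait(T4) -> count=1 queue=[] holders={T4}
Final holders: T4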